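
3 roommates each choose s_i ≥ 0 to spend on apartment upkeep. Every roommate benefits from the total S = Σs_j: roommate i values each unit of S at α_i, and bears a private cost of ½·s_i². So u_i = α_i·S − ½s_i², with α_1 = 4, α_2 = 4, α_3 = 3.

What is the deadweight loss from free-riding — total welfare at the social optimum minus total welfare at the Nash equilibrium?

81

Roommate i's FOC: ∂u_i/∂s_i = α_i − s_i = 0, so s_i* = α_i.
NE contributions = (4, 4, 3); S = 11.
W^NE = (Σα)·S − ½Σα_i² = 11² − ½·41 = 100.5.
Planner sets s_i = Σα_j = 11 for every i, so S^SO = 3·11 = 33.
W^SO = (Σα)·S^SO − ½·3·(Σα)² = (3/2)·11² = 181.5.
Deadweight loss = W^SO − W^NE = 81.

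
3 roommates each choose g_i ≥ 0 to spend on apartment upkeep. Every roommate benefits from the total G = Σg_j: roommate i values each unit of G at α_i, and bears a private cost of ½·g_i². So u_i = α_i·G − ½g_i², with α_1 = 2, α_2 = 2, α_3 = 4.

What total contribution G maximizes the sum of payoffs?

24

Planner FOC: ∂(Σu_j)/∂g_i = (Σα_j) − g_i = 0, so g_i^SO = Σα_j = 8 for every i; G^SO = 24.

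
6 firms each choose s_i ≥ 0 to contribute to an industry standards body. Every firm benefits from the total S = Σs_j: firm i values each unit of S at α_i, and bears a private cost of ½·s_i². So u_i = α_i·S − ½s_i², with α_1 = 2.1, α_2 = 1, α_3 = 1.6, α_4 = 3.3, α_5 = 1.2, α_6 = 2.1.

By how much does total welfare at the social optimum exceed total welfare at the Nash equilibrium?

Firm i's FOC: ∂u_i/∂s_i = α_i − s_i = 0, so s_i* = α_i.
NE contributions = (2.1, 1, 1.6, 3.3, 1.2, 2.1); S = 11.3.
W^NE = (Σα)·S − ½Σα_i² = 11.3² − ½·24.71 = 115.335.
Planner sets s_i = Σα_j = 11.3 for every i, so S^SO = 6·11.3 = 67.8.
W^SO = (Σα)·S^SO − ½·6·(Σα)² = (6/2)·11.3² = 383.07.
Deadweight loss = W^SO − W^NE = 267.735.

267.735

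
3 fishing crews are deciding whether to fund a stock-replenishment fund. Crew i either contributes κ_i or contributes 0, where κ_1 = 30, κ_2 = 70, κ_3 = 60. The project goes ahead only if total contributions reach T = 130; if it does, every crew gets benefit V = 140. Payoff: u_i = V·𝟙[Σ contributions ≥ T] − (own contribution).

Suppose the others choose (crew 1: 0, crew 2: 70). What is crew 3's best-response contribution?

60

Others' total = 70. Contributing 60 brings total to 130 ≥ 130: gain V − κ_3 = 80.
Best response: 60.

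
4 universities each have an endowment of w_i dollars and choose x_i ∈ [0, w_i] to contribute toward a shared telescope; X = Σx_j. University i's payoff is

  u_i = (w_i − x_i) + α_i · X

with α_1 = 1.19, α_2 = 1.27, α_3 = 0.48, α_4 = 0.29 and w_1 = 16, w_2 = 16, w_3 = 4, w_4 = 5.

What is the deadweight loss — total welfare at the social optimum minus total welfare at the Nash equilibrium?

20.07

∂u_i/∂x_i = α_i − 1, so university i contributes w_i if α_i > 1, else 0.
α_i > 1 for i ∈ {1, 2}; NE contributions (16, 16, 0, 0), X = 32.
W^NE = Σw_i − X^NE + (Σα_i)·X^NE = 41 + 2.23·32 = 112.36.
Planner: ∂(Σu_j)/∂x_i = Σα_j − 1 = 2.23 > 0, so everyone contributes w_i; X^SO = 41, W^SO = 41 + 2.23·41 = 132.43.
Deadweight loss = 20.07.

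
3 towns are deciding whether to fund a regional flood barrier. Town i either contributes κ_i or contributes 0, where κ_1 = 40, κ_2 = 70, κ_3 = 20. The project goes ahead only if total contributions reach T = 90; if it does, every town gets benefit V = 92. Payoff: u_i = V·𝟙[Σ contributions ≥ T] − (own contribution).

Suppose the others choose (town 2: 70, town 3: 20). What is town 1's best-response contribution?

Others' total = 90 ≥ 90; contributing adds cost 40 for no extra benefit.
Best response: 0.

0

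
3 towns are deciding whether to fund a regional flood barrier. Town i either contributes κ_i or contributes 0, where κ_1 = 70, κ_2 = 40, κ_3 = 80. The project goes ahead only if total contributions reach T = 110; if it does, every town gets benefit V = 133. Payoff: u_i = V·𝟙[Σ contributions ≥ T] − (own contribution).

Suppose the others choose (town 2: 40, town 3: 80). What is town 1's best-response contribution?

Others' total = 120 ≥ 110; contributing adds cost 70 for no extra benefit.
Best response: 0.

0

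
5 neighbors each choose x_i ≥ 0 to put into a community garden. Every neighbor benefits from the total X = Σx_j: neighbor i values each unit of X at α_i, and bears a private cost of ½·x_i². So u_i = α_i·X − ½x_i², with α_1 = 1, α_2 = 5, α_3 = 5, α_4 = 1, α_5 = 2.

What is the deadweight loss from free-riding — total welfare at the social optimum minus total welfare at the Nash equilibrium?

Neighbor i's FOC: ∂u_i/∂x_i = α_i − x_i = 0, so x_i* = α_i.
NE contributions = (1, 5, 5, 1, 2); X = 14.
W^NE = (Σα)·X − ½Σα_i² = 14² − ½·56 = 168.
Planner sets x_i = Σα_j = 14 for every i, so X^SO = 5·14 = 70.
W^SO = (Σα)·X^SO − ½·5·(Σα)² = (5/2)·14² = 490.
Deadweight loss = W^SO − W^NE = 322.

322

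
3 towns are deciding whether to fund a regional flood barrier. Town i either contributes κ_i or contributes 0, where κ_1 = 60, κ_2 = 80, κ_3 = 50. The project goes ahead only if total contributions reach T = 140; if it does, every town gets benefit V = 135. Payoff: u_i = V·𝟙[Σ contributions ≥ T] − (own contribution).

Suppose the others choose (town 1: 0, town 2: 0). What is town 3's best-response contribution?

0

Others' total = 0. Even contributing 50 gives 50 < 140: no benefit either way.
Best response: 0.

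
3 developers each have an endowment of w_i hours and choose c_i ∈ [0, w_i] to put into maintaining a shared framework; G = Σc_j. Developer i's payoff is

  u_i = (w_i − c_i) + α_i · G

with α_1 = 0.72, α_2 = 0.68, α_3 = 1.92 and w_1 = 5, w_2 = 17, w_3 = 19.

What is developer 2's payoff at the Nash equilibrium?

∂u_i/∂c_i = α_i − 1, so developer i contributes w_i if α_i > 1, else 0.
α_i > 1 for i ∈ {3}; NE contributions (0, 0, 19), G = 19.
u_2 = (17 − 0) + 0.68·19 = 29.92.

29.92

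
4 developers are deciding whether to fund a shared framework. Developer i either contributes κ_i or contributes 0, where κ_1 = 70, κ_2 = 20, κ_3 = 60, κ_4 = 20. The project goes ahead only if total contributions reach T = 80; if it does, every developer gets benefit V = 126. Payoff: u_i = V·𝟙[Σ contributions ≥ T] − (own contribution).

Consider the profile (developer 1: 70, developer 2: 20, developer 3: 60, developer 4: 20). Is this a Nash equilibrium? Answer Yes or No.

Total = 170 ≥ 80: provided.
Developer 1 (pledges 70, payoff 56): dropping to 0 → total 100, payoff 126. Profitable deviation.

No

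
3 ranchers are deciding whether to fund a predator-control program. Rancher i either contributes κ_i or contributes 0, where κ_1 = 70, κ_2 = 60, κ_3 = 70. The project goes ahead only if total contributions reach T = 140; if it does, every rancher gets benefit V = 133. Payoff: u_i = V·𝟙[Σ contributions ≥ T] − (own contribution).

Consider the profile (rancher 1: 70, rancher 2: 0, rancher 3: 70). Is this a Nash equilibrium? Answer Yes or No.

Yes

Total = 140 ≥ 140: provided.
Rancher 1 (pledges 70, payoff 63): dropping to 0 → total 70, payoff 0. No gain.
Rancher 2 (pledges 0, payoff 133): pledging 60 → total 200, payoff 73. No gain.
Rancher 3 (pledges 70, payoff 63): dropping to 0 → total 70, payoff 0. No gain.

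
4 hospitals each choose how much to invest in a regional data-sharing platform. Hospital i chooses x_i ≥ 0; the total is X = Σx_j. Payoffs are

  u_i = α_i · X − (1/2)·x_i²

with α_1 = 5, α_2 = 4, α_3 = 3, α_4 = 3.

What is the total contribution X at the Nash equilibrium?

Hospital i's FOC: ∂u_i/∂x_i = α_i − x_i = 0, so x_i* = α_i.
NE contributions = (5, 4, 3, 3); X = 15.

15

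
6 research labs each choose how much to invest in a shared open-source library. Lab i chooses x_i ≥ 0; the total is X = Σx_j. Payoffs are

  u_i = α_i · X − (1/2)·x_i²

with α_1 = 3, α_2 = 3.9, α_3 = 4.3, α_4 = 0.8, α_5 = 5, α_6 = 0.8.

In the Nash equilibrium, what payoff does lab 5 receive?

76.5

Lab i's FOC: ∂u_i/∂x_i = α_i − x_i = 0, so x_i* = α_i.
NE contributions = (3, 3.9, 4.3, 0.8, 5, 0.8); X = 17.8.
u_5 = α_5·X − ½·(x_5)² = 5·17.8 − ½·5² = 76.5.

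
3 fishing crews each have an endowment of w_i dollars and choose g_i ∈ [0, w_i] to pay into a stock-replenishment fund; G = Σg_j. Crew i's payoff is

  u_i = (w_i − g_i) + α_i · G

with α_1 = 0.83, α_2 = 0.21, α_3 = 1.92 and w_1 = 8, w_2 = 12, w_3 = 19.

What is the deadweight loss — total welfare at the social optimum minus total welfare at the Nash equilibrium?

39.2

∂u_i/∂g_i = α_i − 1, so crew i contributes w_i if α_i > 1, else 0.
α_i > 1 for i ∈ {3}; NE contributions (0, 0, 19), G = 19.
W^NE = Σw_i − G^NE + (Σα_i)·G^NE = 39 + 1.96·19 = 76.24.
Planner: ∂(Σu_j)/∂g_i = Σα_j − 1 = 1.96 > 0, so everyone contributes w_i; G^SO = 39, W^SO = 39 + 1.96·39 = 115.44.
Deadweight loss = 39.2.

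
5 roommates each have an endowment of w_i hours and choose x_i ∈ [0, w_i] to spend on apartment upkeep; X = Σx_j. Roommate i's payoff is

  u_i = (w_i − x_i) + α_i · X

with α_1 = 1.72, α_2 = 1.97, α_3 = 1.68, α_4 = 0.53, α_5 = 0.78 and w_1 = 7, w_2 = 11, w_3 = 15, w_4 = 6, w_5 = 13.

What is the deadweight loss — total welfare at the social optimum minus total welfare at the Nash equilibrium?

∂u_i/∂x_i = α_i − 1, so roommate i contributes w_i if α_i > 1, else 0.
α_i > 1 for i ∈ {1, 2, 3}; NE contributions (7, 11, 15, 0, 0), X = 33.
W^NE = Σw_i − X^NE + (Σα_i)·X^NE = 52 + 5.68·33 = 239.44.
Planner: ∂(Σu_j)/∂x_i = Σα_j − 1 = 5.68 > 0, so everyone contributes w_i; X^SO = 52, W^SO = 52 + 5.68·52 = 347.36.
Deadweight loss = 107.92.

107.92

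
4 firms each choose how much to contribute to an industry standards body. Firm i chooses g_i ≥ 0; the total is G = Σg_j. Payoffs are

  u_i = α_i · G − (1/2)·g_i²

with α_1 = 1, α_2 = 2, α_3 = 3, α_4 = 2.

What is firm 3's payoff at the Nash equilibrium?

19.5

Firm i's FOC: ∂u_i/∂g_i = α_i − g_i = 0, so g_i* = α_i.
NE contributions = (1, 2, 3, 2); G = 8.
u_3 = α_3·G − ½·(g_3)² = 3·8 − ½·3² = 19.5.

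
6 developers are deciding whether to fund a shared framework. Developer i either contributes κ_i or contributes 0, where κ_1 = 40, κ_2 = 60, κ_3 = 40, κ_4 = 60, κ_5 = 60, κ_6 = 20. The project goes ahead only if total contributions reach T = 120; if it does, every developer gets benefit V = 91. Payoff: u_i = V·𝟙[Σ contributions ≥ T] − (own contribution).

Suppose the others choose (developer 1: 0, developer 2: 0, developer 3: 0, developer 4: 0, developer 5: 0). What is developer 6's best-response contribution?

Others' total = 0. Even contributing 20 gives 20 < 120: no benefit either way.
Best response: 0.

0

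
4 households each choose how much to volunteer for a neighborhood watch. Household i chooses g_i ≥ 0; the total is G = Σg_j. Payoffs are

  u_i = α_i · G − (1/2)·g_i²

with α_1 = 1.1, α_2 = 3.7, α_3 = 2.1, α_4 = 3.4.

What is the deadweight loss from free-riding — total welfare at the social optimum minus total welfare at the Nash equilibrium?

Household i's FOC: ∂u_i/∂g_i = α_i − g_i = 0, so g_i* = α_i.
NE contributions = (1.1, 3.7, 2.1, 3.4); G = 10.3.
W^NE = (Σα)·G − ½Σα_i² = 10.3² − ½·30.87 = 90.655.
Planner sets g_i = Σα_j = 10.3 for every i, so G^SO = 4·10.3 = 41.2.
W^SO = (Σα)·G^SO − ½·4·(Σα)² = (4/2)·10.3² = 212.18.
Deadweight loss = W^SO − W^NE = 121.525.

121.525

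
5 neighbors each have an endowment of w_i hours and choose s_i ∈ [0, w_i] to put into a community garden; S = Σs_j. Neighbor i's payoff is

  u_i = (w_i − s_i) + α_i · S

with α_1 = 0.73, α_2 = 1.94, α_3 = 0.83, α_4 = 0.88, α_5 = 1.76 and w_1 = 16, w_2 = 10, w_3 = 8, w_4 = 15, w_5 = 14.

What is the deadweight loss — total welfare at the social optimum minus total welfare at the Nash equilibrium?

200.46

∂u_i/∂s_i = α_i − 1, so neighbor i contributes w_i if α_i > 1, else 0.
α_i > 1 for i ∈ {2, 5}; NE contributions (0, 10, 0, 0, 14), S = 24.
W^NE = Σw_i − S^NE + (Σα_i)·S^NE = 63 + 5.14·24 = 186.36.
Planner: ∂(Σu_j)/∂s_i = Σα_j − 1 = 5.14 > 0, so everyone contributes w_i; S^SO = 63, W^SO = 63 + 5.14·63 = 386.82.
Deadweight loss = 200.46.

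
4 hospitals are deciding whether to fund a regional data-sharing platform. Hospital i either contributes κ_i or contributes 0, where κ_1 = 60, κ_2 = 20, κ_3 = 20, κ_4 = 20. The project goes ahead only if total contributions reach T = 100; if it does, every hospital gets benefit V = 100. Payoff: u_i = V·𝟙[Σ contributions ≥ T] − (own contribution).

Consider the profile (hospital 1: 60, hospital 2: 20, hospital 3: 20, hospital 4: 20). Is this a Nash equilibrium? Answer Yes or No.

No

Total = 120 ≥ 100: provided.
Hospital 1 (pledges 60, payoff 40): dropping to 0 → total 60, payoff 0. No gain.
Hospital 2 (pledges 20, payoff 80): dropping to 0 → total 100, payoff 100. Profitable deviation.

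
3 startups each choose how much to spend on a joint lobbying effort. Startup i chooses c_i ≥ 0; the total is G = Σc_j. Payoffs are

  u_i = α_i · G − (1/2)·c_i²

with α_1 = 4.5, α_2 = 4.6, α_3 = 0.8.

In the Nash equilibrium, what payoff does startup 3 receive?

7.6

Startup i's FOC: ∂u_i/∂c_i = α_i − c_i = 0, so c_i* = α_i.
NE contributions = (4.5, 4.6, 0.8); G = 9.9.
u_3 = α_3·G − ½·(c_3)² = 0.8·9.9 − ½·0.8² = 7.6.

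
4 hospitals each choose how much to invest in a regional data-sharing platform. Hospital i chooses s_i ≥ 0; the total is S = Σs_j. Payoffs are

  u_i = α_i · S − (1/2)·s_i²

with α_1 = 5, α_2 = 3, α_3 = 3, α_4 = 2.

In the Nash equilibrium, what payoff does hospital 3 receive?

Hospital i's FOC: ∂u_i/∂s_i = α_i − s_i = 0, so s_i* = α_i.
NE contributions = (5, 3, 3, 2); S = 13.
u_3 = α_3·S − ½·(s_3)² = 3·13 − ½·3² = 34.5.

34.5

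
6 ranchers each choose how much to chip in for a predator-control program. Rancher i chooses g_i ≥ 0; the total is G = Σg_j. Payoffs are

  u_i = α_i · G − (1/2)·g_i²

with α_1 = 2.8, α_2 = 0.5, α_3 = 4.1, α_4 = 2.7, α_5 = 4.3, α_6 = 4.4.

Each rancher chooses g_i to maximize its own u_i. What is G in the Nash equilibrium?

18.8

Rancher i's FOC: ∂u_i/∂g_i = α_i − g_i = 0, so g_i* = α_i.
NE contributions = (2.8, 0.5, 4.1, 2.7, 4.3, 4.4); G = 18.8.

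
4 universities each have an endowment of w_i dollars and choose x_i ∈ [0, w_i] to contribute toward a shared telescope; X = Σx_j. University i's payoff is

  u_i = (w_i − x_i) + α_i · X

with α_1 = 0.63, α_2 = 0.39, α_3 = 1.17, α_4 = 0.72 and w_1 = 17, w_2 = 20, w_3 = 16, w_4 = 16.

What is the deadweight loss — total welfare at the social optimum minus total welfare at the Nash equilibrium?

∂u_i/∂x_i = α_i − 1, so university i contributes w_i if α_i > 1, else 0.
α_i > 1 for i ∈ {3}; NE contributions (0, 0, 16, 0), X = 16.
W^NE = Σw_i − X^NE + (Σα_i)·X^NE = 69 + 1.91·16 = 99.56.
Planner: ∂(Σu_j)/∂x_i = Σα_j − 1 = 1.91 > 0, so everyone contributes w_i; X^SO = 69, W^SO = 69 + 1.91·69 = 200.79.
Deadweight loss = 101.23.

101.23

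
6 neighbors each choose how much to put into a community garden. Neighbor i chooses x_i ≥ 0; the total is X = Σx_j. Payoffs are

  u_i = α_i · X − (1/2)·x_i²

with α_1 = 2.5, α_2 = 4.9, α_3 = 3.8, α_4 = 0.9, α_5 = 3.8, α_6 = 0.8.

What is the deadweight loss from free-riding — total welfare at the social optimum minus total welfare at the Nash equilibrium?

Neighbor i's FOC: ∂u_i/∂x_i = α_i − x_i = 0, so x_i* = α_i.
NE contributions = (2.5, 4.9, 3.8, 0.9, 3.8, 0.8); X = 16.7.
W^NE = (Σα)·X − ½Σα_i² = 16.7² − ½·60.59 = 248.595.
Planner sets x_i = Σα_j = 16.7 for every i, so X^SO = 6·16.7 = 100.2.
W^SO = (Σα)·X^SO − ½·6·(Σα)² = (6/2)·16.7² = 836.67.
Deadweight loss = W^SO − W^NE = 588.075.

588.075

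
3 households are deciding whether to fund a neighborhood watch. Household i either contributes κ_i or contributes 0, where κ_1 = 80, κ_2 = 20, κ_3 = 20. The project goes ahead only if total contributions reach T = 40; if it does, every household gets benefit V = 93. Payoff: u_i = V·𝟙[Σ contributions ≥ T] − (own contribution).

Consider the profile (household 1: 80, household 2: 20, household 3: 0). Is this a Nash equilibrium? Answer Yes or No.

Total = 100 ≥ 40: provided.
Household 1 (pledges 80, payoff 13): dropping to 0 → total 20, payoff 0. No gain.
Household 2 (pledges 20, payoff 73): dropping to 0 → total 80, payoff 93. Profitable deviation.

No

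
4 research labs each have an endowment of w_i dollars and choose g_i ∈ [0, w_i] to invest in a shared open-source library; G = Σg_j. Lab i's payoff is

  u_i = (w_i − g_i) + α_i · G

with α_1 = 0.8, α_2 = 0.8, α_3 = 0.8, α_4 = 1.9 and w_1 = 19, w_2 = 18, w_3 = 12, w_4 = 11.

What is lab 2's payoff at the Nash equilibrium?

26.8

∂u_i/∂g_i = α_i − 1, so lab i contributes w_i if α_i > 1, else 0.
α_i > 1 for i ∈ {4}; NE contributions (0, 0, 0, 11), G = 11.
u_2 = (18 − 0) + 0.8·11 = 26.8.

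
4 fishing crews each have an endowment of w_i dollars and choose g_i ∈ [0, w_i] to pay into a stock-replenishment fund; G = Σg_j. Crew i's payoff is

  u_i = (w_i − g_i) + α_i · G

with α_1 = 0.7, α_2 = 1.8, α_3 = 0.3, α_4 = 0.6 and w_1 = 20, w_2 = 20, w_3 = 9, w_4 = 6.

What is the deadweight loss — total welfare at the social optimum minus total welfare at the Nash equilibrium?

∂u_i/∂g_i = α_i − 1, so crew i contributes w_i if α_i > 1, else 0.
α_i > 1 for i ∈ {2}; NE contributions (0, 20, 0, 0), G = 20.
W^NE = Σw_i − G^NE + (Σα_i)·G^NE = 55 + 2.4·20 = 103.
Planner: ∂(Σu_j)/∂g_i = Σα_j − 1 = 2.4 > 0, so everyone contributes w_i; G^SO = 55, W^SO = 55 + 2.4·55 = 187.
Deadweight loss = 84.

84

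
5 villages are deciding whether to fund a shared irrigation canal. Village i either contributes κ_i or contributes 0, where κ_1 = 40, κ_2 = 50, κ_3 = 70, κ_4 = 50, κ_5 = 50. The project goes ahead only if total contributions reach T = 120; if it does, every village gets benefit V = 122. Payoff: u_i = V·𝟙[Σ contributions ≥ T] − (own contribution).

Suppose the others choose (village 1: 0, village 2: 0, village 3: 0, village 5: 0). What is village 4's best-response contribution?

0

Others' total = 0. Even contributing 50 gives 50 < 120: no benefit either way.
Best response: 0.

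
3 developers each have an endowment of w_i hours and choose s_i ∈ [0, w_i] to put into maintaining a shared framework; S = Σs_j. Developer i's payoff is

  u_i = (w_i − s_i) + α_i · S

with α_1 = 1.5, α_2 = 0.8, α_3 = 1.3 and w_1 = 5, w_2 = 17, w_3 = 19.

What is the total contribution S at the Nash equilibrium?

∂u_i/∂s_i = α_i − 1, so developer i contributes w_i if α_i > 1, else 0.
α_i > 1 for i ∈ {1, 3}; NE contributions (5, 0, 19), S = 24.

24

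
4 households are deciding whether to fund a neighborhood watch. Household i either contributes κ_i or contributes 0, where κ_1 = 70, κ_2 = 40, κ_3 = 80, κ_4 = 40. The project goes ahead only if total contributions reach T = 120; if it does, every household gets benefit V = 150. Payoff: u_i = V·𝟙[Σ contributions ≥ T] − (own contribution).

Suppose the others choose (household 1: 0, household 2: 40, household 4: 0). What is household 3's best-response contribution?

Others' total = 40. Contributing 80 brings total to 120 ≥ 120: gain V − κ_3 = 70.
Best response: 80.

80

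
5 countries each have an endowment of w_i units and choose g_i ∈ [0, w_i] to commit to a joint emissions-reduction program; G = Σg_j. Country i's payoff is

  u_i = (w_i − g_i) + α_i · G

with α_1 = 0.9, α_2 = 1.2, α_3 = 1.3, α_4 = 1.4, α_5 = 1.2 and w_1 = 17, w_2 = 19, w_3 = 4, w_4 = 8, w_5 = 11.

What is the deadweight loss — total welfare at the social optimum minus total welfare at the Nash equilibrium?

85

∂u_i/∂g_i = α_i − 1, so country i contributes w_i if α_i > 1, else 0.
α_i > 1 for i ∈ {2, 3, 4, 5}; NE contributions (0, 19, 4, 8, 11), G = 42.
W^NE = Σw_i − G^NE + (Σα_i)·G^NE = 59 + 5·42 = 269.
Planner: ∂(Σu_j)/∂g_i = Σα_j − 1 = 5 > 0, so everyone contributes w_i; G^SO = 59, W^SO = 59 + 5·59 = 354.
Deadweight loss = 85.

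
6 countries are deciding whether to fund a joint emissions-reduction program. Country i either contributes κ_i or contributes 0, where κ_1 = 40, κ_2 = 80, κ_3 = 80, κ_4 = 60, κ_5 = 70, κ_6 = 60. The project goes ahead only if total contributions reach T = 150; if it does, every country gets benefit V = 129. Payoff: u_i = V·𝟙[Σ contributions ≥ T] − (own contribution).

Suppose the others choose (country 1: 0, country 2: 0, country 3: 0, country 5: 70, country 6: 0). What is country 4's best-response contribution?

0

Others' total = 70. Even contributing 60 gives 130 < 150: no benefit either way.
Best response: 0.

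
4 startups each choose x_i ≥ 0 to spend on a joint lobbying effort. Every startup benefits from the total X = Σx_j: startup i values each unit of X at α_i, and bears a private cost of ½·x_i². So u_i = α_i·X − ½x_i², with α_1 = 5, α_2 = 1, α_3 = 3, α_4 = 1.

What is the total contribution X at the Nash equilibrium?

10

Startup i's FOC: ∂u_i/∂x_i = α_i − x_i = 0, so x_i* = α_i.
NE contributions = (5, 1, 3, 1); X = 10.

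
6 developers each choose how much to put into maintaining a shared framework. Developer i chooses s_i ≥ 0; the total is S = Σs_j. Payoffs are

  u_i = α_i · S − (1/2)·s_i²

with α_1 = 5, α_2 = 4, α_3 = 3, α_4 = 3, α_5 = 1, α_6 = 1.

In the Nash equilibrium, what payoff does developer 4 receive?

Developer i's FOC: ∂u_i/∂s_i = α_i − s_i = 0, so s_i* = α_i.
NE contributions = (5, 4, 3, 3, 1, 1); S = 17.
u_4 = α_4·S − ½·(s_4)² = 3·17 − ½·3² = 46.5.

46.5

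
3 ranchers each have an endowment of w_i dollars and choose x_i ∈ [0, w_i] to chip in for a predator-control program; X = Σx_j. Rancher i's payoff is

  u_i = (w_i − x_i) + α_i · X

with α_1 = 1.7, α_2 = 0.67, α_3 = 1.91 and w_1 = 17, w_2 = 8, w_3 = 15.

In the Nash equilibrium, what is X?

32

∂u_i/∂x_i = α_i − 1, so rancher i contributes w_i if α_i > 1, else 0.
α_i > 1 for i ∈ {1, 3}; NE contributions (17, 0, 15), X = 32.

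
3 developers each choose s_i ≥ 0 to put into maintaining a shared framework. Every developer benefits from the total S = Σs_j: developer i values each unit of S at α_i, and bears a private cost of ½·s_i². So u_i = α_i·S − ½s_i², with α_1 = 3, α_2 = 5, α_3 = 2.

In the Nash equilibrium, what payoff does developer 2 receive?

Developer i's FOC: ∂u_i/∂s_i = α_i − s_i = 0, so s_i* = α_i.
NE contributions = (3, 5, 2); S = 10.
u_2 = α_2·S − ½·(s_2)² = 5·10 − ½·5² = 37.5.

37.5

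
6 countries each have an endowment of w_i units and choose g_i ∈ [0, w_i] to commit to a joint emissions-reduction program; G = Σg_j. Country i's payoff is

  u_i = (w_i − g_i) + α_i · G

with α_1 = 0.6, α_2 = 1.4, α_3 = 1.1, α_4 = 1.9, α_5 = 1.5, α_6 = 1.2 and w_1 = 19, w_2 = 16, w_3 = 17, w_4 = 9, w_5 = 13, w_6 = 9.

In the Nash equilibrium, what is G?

64

∂u_i/∂g_i = α_i − 1, so country i contributes w_i if α_i > 1, else 0.
α_i > 1 for i ∈ {2, 3, 4, 5, 6}; NE contributions (0, 16, 17, 9, 13, 9), G = 64.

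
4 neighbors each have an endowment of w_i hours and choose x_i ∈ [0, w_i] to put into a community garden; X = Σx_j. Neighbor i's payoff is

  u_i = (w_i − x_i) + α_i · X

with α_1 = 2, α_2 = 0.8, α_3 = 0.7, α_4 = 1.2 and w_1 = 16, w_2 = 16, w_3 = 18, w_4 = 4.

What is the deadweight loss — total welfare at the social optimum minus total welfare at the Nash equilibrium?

125.8

∂u_i/∂x_i = α_i − 1, so neighbor i contributes w_i if α_i > 1, else 0.
α_i > 1 for i ∈ {1, 4}; NE contributions (16, 0, 0, 4), X = 20.
W^NE = Σw_i − X^NE + (Σα_i)·X^NE = 54 + 3.7·20 = 128.
Planner: ∂(Σu_j)/∂x_i = Σα_j − 1 = 3.7 > 0, so everyone contributes w_i; X^SO = 54, W^SO = 54 + 3.7·54 = 253.8.
Deadweight loss = 125.8.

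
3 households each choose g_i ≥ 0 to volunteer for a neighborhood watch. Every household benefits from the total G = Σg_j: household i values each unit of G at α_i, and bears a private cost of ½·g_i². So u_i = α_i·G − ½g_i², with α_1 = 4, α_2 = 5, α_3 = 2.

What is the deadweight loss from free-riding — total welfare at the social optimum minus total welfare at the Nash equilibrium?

83

Household i's FOC: ∂u_i/∂g_i = α_i − g_i = 0, so g_i* = α_i.
NE contributions = (4, 5, 2); G = 11.
W^NE = (Σα)·G − ½Σα_i² = 11² − ½·45 = 98.5.
Planner sets g_i = Σα_j = 11 for every i, so G^SO = 3·11 = 33.
W^SO = (Σα)·G^SO − ½·3·(Σα)² = (3/2)·11² = 181.5.
Deadweight loss = W^SO − W^NE = 83.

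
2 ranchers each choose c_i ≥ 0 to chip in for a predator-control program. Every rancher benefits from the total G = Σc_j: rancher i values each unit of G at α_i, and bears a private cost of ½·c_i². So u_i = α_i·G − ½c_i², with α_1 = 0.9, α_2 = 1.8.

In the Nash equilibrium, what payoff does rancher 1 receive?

Rancher i's FOC: ∂u_i/∂c_i = α_i − c_i = 0, so c_i* = α_i.
NE contributions = (0.9, 1.8); G = 2.7.
u_1 = α_1·G − ½·(c_1)² = 0.9·2.7 − ½·0.9² = 2.025.

2.025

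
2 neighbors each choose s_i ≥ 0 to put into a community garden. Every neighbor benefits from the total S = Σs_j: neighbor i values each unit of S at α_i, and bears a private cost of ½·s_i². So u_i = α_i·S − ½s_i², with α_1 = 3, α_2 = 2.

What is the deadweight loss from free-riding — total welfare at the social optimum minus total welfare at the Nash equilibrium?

6.5

Neighbor i's FOC: ∂u_i/∂s_i = α_i − s_i = 0, so s_i* = α_i.
NE contributions = (3, 2); S = 5.
W^NE = (Σα)·S − ½Σα_i² = 5² − ½·13 = 18.5.
Planner sets s_i = Σα_j = 5 for every i, so S^SO = 2·5 = 10.
W^SO = (Σα)·S^SO − ½·2·(Σα)² = (2/2)·5² = 25.
Deadweight loss = W^SO − W^NE = 6.5.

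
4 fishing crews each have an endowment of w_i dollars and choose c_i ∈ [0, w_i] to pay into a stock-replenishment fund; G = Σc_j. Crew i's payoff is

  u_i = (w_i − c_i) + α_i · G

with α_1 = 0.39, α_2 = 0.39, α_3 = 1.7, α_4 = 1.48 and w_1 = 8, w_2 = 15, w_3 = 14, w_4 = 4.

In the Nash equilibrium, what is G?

∂u_i/∂c_i = α_i − 1, so crew i contributes w_i if α_i > 1, else 0.
α_i > 1 for i ∈ {3, 4}; NE contributions (0, 0, 14, 4), G = 18.

18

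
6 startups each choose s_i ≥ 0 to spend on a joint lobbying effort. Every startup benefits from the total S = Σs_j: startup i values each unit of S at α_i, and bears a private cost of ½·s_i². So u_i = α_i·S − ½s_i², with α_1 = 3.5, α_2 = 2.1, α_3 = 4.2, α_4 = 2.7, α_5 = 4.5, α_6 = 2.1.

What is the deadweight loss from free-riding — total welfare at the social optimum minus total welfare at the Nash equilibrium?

762.745

Startup i's FOC: ∂u_i/∂s_i = α_i − s_i = 0, so s_i* = α_i.
NE contributions = (3.5, 2.1, 4.2, 2.7, 4.5, 2.1); S = 19.1.
W^NE = (Σα)·S − ½Σα_i² = 19.1² − ½·66.25 = 331.685.
Planner sets s_i = Σα_j = 19.1 for every i, so S^SO = 6·19.1 = 114.6.
W^SO = (Σα)·S^SO − ½·6·(Σα)² = (6/2)·19.1² = 1094.43.
Deadweight loss = W^SO − W^NE = 762.745.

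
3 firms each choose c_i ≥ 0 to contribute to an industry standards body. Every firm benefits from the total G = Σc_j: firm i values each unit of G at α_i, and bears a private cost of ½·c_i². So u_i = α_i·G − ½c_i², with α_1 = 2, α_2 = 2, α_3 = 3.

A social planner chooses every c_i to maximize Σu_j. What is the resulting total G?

Planner FOC: ∂(Σu_j)/∂c_i = (Σα_j) − c_i = 0, so c_i^SO = Σα_j = 7 for every i; G^SO = 21.

21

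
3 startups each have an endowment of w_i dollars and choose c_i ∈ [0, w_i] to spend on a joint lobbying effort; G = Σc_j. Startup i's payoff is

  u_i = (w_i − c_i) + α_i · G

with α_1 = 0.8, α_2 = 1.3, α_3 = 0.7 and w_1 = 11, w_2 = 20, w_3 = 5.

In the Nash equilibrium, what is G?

20

∂u_i/∂c_i = α_i − 1, so startup i contributes w_i if α_i > 1, else 0.
α_i > 1 for i ∈ {2}; NE contributions (0, 20, 0), G = 20.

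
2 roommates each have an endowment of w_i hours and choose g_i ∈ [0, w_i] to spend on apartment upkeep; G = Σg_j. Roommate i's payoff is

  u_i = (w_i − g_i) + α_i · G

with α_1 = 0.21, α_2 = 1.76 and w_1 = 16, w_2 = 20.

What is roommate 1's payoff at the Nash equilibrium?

20.2

∂u_i/∂g_i = α_i − 1, so roommate i contributes w_i if α_i > 1, else 0.
α_i > 1 for i ∈ {2}; NE contributions (0, 20), G = 20.
u_1 = (16 − 0) + 0.21·20 = 20.2.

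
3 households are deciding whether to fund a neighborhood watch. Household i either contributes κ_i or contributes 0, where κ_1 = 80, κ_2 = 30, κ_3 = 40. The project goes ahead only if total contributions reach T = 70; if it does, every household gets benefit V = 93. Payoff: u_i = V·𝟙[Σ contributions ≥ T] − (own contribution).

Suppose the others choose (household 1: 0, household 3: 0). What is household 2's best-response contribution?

Others' total = 0. Even contributing 30 gives 30 < 70: no benefit either way.
Best response: 0.

0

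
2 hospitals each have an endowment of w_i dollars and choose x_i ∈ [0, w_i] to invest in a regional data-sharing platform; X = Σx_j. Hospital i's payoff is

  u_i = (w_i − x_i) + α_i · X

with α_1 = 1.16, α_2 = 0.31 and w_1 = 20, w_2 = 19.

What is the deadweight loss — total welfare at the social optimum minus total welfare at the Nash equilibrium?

∂u_i/∂x_i = α_i − 1, so hospital i contributes w_i if α_i > 1, else 0.
α_i > 1 for i ∈ {1}; NE contributions (20, 0), X = 20.
W^NE = Σw_i − X^NE + (Σα_i)·X^NE = 39 + 0.47·20 = 48.4.
Planner: ∂(Σu_j)/∂x_i = Σα_j − 1 = 0.47 > 0, so everyone contributes w_i; X^SO = 39, W^SO = 39 + 0.47·39 = 57.33.
Deadweight loss = 8.93.

8.93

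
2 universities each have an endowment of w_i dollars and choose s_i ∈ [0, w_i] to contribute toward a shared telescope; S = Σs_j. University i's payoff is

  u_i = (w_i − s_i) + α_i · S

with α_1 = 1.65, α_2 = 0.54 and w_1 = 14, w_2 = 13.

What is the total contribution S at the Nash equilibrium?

14

∂u_i/∂s_i = α_i − 1, so university i contributes w_i if α_i > 1, else 0.
α_i > 1 for i ∈ {1}; NE contributions (14, 0), S = 14.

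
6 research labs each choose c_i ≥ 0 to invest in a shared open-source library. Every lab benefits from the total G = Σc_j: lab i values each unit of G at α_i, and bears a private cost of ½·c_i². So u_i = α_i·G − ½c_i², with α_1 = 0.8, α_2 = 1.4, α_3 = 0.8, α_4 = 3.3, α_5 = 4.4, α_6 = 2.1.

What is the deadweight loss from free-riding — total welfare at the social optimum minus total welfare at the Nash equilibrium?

Lab i's FOC: ∂u_i/∂c_i = α_i − c_i = 0, so c_i* = α_i.
NE contributions = (0.8, 1.4, 0.8, 3.3, 4.4, 2.1); G = 12.8.
W^NE = (Σα)·G − ½Σα_i² = 12.8² − ½·37.9 = 144.89.
Planner sets c_i = Σα_j = 12.8 for every i, so G^SO = 6·12.8 = 76.8.
W^SO = (Σα)·G^SO − ½·6·(Σα)² = (6/2)·12.8² = 491.52.
Deadweight loss = W^SO − W^NE = 346.63.

346.63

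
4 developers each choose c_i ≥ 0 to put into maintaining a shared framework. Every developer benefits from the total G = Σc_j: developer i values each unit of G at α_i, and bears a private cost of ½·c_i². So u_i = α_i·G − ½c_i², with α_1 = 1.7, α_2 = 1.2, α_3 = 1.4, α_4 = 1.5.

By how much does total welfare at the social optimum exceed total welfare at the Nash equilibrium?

Developer i's FOC: ∂u_i/∂c_i = α_i − c_i = 0, so c_i* = α_i.
NE contributions = (1.7, 1.2, 1.4, 1.5); G = 5.8.
W^NE = (Σα)·G − ½Σα_i² = 5.8² − ½·8.54 = 29.37.
Planner sets c_i = Σα_j = 5.8 for every i, so G^SO = 4·5.8 = 23.2.
W^SO = (Σα)·G^SO − ½·4·(Σα)² = (4/2)·5.8² = 67.28.
Deadweight loss = W^SO − W^NE = 37.91.

37.91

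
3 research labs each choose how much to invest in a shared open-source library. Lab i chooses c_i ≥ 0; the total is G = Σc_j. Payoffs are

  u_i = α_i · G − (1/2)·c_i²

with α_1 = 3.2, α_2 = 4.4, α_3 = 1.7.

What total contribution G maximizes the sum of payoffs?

27.9

Planner FOC: ∂(Σu_j)/∂c_i = (Σα_j) − c_i = 0, so c_i^SO = Σα_j = 9.3 for every i; G^SO = 27.9.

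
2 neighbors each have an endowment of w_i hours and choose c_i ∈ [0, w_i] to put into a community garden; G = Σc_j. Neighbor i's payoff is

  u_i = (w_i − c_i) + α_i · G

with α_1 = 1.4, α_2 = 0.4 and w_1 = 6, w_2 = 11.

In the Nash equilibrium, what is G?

∂u_i/∂c_i = α_i − 1, so neighbor i contributes w_i if α_i > 1, else 0.
α_i > 1 for i ∈ {1}; NE contributions (6, 0), G = 6.

6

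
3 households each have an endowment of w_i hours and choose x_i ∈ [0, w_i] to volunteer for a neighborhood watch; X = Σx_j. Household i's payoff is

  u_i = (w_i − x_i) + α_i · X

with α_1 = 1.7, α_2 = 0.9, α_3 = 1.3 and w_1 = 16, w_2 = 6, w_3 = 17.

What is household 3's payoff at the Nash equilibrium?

42.9

∂u_i/∂x_i = α_i − 1, so household i contributes w_i if α_i > 1, else 0.
α_i > 1 for i ∈ {1, 3}; NE contributions (16, 0, 17), X = 33.
u_3 = (17 − 17) + 1.3·33 = 42.9.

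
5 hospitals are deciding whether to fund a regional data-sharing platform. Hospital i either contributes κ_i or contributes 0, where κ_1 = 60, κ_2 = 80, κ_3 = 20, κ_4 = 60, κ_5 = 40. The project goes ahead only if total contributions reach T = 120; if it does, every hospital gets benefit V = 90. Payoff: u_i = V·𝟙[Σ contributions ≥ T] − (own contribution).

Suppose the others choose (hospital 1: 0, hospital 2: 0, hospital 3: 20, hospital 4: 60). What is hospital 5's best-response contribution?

Others' total = 80. Contributing 40 brings total to 120 ≥ 120: gain V − κ_5 = 50.
Best response: 40.

40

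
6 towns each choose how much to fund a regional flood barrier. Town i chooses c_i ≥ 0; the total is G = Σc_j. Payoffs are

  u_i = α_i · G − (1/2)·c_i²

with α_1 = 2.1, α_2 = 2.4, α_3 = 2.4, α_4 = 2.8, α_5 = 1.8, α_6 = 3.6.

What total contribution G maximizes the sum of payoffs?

Planner FOC: ∂(Σu_j)/∂c_i = (Σα_j) − c_i = 0, so c_i^SO = Σα_j = 15.1 for every i; G^SO = 90.6.

90.6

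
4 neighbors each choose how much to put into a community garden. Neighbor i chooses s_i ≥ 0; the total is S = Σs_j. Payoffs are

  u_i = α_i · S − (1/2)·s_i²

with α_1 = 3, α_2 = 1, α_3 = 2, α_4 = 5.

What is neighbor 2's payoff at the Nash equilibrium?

10.5

Neighbor i's FOC: ∂u_i/∂s_i = α_i − s_i = 0, so s_i* = α_i.
NE contributions = (3, 1, 2, 5); S = 11.
u_2 = α_2·S − ½·(s_2)² = 1·11 − ½·1² = 10.5.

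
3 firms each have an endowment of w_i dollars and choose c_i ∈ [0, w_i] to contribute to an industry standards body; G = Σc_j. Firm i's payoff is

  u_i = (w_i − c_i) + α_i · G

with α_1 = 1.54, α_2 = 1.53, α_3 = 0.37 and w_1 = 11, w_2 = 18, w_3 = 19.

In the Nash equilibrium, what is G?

∂u_i/∂c_i = α_i − 1, so firm i contributes w_i if α_i > 1, else 0.
α_i > 1 for i ∈ {1, 2}; NE contributions (11, 18, 0), G = 29.

29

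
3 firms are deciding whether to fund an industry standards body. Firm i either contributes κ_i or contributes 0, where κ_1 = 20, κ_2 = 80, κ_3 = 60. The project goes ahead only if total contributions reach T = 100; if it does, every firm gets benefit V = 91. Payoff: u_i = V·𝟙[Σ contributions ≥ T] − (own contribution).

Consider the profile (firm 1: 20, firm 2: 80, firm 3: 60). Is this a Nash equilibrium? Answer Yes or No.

No

Total = 160 ≥ 100: provided.
Firm 1 (pledges 20, payoff 71): dropping to 0 → total 140, payoff 91. Profitable deviation.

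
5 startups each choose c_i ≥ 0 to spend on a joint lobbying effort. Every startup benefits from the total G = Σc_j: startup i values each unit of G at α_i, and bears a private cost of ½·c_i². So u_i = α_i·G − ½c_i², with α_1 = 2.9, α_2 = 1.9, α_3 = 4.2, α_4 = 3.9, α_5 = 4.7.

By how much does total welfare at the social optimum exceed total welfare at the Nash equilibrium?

Startup i's FOC: ∂u_i/∂c_i = α_i − c_i = 0, so c_i* = α_i.
NE contributions = (2.9, 1.9, 4.2, 3.9, 4.7); G = 17.6.
W^NE = (Σα)·G − ½Σα_i² = 17.6² − ½·66.96 = 276.28.
Planner sets c_i = Σα_j = 17.6 for every i, so G^SO = 5·17.6 = 88.
W^SO = (Σα)·G^SO − ½·5·(Σα)² = (5/2)·17.6² = 774.4.
Deadweight loss = W^SO − W^NE = 498.12.

498.12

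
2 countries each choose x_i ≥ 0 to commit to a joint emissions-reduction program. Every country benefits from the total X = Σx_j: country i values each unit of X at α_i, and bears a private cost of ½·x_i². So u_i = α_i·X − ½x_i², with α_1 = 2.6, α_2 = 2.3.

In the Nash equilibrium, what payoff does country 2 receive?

8.625

Country i's FOC: ∂u_i/∂x_i = α_i − x_i = 0, so x_i* = α_i.
NE contributions = (2.6, 2.3); X = 4.9.
u_2 = α_2·X − ½·(x_2)² = 2.3·4.9 − ½·2.3² = 8.625.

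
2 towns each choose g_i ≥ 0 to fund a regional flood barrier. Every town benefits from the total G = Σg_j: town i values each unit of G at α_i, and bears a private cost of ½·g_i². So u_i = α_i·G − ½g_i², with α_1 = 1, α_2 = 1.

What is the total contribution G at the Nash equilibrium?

2

Town i's FOC: ∂u_i/∂g_i = α_i − g_i = 0, so g_i* = α_i.
NE contributions = (1, 1); G = 2.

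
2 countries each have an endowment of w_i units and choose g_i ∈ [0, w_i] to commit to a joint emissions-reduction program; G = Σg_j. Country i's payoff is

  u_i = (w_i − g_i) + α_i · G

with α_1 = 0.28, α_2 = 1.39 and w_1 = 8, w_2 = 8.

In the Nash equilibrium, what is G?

∂u_i/∂g_i = α_i − 1, so country i contributes w_i if α_i > 1, else 0.
α_i > 1 for i ∈ {2}; NE contributions (0, 8), G = 8.

8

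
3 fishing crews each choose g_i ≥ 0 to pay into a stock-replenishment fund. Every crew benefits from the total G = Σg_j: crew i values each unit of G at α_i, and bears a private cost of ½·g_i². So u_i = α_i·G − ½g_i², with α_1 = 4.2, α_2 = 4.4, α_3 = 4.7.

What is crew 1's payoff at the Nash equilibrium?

Crew i's FOC: ∂u_i/∂g_i = α_i − g_i = 0, so g_i* = α_i.
NE contributions = (4.2, 4.4, 4.7); G = 13.3.
u_1 = α_1·G − ½·(g_1)² = 4.2·13.3 − ½·4.2² = 47.04.

47.04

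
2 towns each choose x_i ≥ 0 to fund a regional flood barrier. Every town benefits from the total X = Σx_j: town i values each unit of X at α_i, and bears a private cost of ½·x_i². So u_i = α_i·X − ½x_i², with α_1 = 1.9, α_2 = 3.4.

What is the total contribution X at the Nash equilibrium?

Town i's FOC: ∂u_i/∂x_i = α_i − x_i = 0, so x_i* = α_i.
NE contributions = (1.9, 3.4); X = 5.3.

5.3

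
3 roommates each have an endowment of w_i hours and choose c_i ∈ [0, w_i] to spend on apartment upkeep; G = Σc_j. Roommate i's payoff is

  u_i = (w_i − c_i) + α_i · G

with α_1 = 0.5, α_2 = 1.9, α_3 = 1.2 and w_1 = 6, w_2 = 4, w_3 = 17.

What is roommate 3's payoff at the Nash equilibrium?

∂u_i/∂c_i = α_i − 1, so roommate i contributes w_i if α_i > 1, else 0.
α_i > 1 for i ∈ {2, 3}; NE contributions (0, 4, 17), G = 21.
u_3 = (17 − 17) + 1.2·21 = 25.2.

25.2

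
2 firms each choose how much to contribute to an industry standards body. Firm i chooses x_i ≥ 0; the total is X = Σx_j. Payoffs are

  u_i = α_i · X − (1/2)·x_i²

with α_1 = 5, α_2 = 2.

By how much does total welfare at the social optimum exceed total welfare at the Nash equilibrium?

Firm i's FOC: ∂u_i/∂x_i = α_i − x_i = 0, so x_i* = α_i.
NE contributions = (5, 2); X = 7.
W^NE = (Σα)·X − ½Σα_i² = 7² − ½·29 = 34.5.
Planner sets x_i = Σα_j = 7 for every i, so X^SO = 2·7 = 14.
W^SO = (Σα)·X^SO − ½·2·(Σα)² = (2/2)·7² = 49.
Deadweight loss = W^SO − W^NE = 14.5.

14.5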